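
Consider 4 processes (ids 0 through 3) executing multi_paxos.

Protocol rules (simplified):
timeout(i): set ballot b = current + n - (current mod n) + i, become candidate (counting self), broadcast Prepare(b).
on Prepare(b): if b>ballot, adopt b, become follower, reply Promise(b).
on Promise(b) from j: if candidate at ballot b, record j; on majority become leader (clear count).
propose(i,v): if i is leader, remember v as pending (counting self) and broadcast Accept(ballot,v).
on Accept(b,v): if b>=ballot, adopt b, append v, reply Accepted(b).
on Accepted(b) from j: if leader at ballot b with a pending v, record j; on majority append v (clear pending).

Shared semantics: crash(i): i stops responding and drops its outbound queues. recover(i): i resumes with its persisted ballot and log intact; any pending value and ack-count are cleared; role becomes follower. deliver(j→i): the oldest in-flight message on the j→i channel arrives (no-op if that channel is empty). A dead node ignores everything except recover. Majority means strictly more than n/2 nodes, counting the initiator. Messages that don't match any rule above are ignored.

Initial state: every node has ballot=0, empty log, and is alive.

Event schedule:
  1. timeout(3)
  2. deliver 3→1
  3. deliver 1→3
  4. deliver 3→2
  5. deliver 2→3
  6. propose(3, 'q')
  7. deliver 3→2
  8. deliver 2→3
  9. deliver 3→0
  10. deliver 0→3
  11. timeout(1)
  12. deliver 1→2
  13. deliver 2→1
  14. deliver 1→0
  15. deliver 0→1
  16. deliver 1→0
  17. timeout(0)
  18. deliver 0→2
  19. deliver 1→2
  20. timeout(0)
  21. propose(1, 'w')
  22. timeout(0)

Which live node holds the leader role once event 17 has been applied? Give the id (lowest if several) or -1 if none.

1

step 1 timeout(3): 3={cand,b=7,log=-}
step 2 deliver 3→1: 1={foll,b=7,log=-}
step 3 deliver 1→3: —
step 4 deliver 3→2: 2={foll,b=7,log=-}
step 5 deliver 2→3: 3={lead,b=7,log=-}
step 6 propose(3,'q'): —
step 7 deliver 3→2: 2={foll,b=7,log=q}
step 8 deliver 2→3: —
step 9 deliver 3→0: 0={foll,b=7,log=-}
step 10 deliver 0→3: —
step 11 timeout(1): 1={cand,b=9,log=-}
step 12 deliver 1→2: 2={foll,b=9,log=q}
step 13 deliver 2→1: —
step 14 deliver 1→0: 0={foll,b=9,log=-}
step 15 deliver 0→1: 1={lead,b=9,log=-}
step 16 deliver 1→0: —
step 17 timeout(0): 0={cand,b=12,log=-}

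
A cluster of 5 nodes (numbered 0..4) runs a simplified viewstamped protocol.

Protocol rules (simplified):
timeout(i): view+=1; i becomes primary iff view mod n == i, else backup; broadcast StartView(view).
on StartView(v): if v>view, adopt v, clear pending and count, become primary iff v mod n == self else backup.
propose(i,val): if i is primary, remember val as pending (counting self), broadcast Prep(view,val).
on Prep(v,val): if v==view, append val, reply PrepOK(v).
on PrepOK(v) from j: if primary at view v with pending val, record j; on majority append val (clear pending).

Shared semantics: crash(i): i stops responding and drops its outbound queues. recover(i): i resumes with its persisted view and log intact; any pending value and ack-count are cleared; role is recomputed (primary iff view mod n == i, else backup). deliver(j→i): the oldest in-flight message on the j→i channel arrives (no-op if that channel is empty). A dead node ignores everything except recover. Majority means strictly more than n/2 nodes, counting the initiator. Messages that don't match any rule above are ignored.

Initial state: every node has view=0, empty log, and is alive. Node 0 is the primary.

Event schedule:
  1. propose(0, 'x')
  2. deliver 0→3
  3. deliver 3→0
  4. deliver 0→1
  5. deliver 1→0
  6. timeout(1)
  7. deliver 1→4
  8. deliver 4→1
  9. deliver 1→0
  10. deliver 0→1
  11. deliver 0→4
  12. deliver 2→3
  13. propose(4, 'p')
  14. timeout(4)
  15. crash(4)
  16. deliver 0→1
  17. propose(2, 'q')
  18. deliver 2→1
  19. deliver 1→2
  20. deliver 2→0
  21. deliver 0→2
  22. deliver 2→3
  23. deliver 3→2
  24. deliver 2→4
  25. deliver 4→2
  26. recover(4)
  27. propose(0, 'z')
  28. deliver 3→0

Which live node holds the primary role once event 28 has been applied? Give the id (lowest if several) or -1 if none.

step 1 propose(0,'x'): —
step 2 deliver 0→3: 3={back,v=0,log=x}
step 3 deliver 3→0: —
step 4 deliver 0→1: 1={back,v=0,log=x}
step 5 deliver 1→0: 0={prim,v=0,log=x}
step 6 timeout(1): 1={prim,v=1,log=x}
step 7 deliver 1→4: 4={back,v=1,log=-}
step 8 deliver 4→1: —
step 9 deliver 1→0: 0={back,v=1,log=x}
step 10 deliver 0→1: —
step 11 deliver 0→4: —
step 12 deliver 2→3: —
step 13 propose(4,'p'): —
step 14 timeout(4): 4={back,v=2,log=-}
step 15 crash(4): 4={✗back,v=2,log=-}
step 16 deliver 0→1: —
step 17 propose(2,'q'): —
step 18 deliver 2→1: —
step 19 deliver 1→2: 2={back,v=1,log=-}
step 20 deliver 2→0: —
step 21 deliver 0→2: —
step 22 deliver 2→3: —
step 23 deliver 3→2: —
step 24 deliver 2→4: —
step 25 deliver 4→2: —
step 26 recover(4): 4={back,v=2,log=-}
step 27 propose(0,'z'): —
step 28 deliver 3→0: —

1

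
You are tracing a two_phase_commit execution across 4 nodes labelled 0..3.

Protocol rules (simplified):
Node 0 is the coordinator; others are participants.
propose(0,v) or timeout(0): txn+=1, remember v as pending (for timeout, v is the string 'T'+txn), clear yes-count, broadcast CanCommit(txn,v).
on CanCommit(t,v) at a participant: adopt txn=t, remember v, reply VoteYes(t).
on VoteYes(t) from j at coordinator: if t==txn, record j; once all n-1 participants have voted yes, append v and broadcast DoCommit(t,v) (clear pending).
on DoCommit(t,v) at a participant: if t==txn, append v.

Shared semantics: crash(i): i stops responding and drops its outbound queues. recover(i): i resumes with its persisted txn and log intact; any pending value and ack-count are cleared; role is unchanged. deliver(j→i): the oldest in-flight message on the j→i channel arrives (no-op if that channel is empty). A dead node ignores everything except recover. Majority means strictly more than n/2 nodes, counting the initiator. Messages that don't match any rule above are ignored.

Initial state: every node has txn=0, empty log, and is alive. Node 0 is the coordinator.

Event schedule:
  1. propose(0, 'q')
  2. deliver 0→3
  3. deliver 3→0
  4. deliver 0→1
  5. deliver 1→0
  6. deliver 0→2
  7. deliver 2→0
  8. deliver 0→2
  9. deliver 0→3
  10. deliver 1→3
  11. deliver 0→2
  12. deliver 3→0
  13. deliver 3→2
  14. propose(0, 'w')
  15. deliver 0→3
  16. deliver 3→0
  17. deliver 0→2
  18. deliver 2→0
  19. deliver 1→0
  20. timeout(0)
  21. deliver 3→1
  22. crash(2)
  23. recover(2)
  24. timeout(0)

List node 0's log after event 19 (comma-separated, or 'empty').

q

step 1 propose(0,'q'): 0={coor,t=1,log=-}
step 2 deliver 0→3: 3={part,t=1,log=-}
step 3 deliver 3→0: —
step 4 deliver 0→1: 1={part,t=1,log=-}
step 5 deliver 1→0: —
step 6 deliver 0→2: 2={part,t=1,log=-}
step 7 deliver 2→0: 0={coor,t=1,log=q}
step 8 deliver 0→2: 2={part,t=1,log=q}
step 9 deliver 0→3: 3={part,t=1,log=q}
step 10 deliver 1→3: —
step 11 deliver 0→2: —
step 12 deliver 3→0: —
step 13 deliver 3→2: —
step 14 propose(0,'w'): 0={coor,t=2,log=q}
step 15 deliver 0→3: 3={part,t=2,log=q}
step 16 deliver 3→0: —
step 17 deliver 0→2: 2={part,t=2,log=q}
step 18 deliver 2→0: —
step 19 deliver 1→0: —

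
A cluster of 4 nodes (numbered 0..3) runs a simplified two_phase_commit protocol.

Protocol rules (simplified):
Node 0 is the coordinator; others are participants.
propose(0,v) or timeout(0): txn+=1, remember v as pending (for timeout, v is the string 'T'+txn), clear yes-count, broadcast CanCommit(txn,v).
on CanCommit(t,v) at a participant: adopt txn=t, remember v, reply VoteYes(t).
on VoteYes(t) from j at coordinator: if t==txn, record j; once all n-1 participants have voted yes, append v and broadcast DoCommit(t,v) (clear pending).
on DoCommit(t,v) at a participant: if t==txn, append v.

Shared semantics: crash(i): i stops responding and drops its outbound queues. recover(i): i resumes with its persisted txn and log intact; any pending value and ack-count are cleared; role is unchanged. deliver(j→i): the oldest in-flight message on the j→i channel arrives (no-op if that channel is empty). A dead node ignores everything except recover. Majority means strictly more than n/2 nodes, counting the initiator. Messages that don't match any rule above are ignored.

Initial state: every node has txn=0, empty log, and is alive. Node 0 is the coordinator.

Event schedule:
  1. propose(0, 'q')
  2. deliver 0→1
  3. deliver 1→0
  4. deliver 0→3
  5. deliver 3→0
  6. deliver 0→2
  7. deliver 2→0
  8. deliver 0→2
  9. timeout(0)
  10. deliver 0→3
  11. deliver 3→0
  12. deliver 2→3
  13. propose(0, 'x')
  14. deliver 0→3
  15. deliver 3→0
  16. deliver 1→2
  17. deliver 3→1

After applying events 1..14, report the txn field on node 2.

1

step 1 propose(0,'q'): 0={coor,t=1,log=-}
step 2 deliver 0→1: 1={part,t=1,log=-}
step 3 deliver 1→0: —
step 4 deliver 0→3: 3={part,t=1,log=-}
step 5 deliver 3→0: —
step 6 deliver 0→2: 2={part,t=1,log=-}
step 7 deliver 2→0: 0={coor,t=1,log=q}
step 8 deliver 0→2: 2={part,t=1,log=q}
step 9 timeout(0): 0={coor,t=2,log=q}
step 10 deliver 0→3: 3={part,t=1,log=q}
step 11 deliver 3→0: —
step 12 deliver 2→3: —
step 13 propose(0,'x'): 0={coor,t=3,log=q}
step 14 deliver 0→3: 3={part,t=2,log=q}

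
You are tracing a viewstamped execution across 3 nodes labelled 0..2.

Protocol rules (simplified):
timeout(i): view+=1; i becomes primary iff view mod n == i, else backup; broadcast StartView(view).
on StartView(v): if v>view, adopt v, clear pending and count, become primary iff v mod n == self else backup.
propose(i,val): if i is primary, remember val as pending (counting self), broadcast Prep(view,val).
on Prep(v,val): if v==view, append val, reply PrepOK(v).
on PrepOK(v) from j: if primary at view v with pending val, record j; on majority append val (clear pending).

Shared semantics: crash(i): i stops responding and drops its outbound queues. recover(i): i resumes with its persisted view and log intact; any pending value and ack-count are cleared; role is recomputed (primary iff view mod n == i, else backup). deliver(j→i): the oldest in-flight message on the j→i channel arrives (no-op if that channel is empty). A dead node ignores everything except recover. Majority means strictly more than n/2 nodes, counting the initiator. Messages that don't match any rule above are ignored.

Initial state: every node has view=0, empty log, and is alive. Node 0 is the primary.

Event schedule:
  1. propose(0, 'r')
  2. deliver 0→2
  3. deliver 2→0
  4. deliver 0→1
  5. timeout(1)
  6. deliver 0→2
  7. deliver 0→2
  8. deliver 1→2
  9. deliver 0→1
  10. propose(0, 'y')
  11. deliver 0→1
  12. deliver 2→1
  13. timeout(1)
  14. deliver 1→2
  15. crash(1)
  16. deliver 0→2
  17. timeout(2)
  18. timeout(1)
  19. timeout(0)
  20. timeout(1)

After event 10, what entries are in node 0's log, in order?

r

after 1 — propose(0,'r'): ·
after 2 — deliver 0→2: n2:back/v0/[r]
after 3 — deliver 2→0: n0:prim/v0/[r]
after 4 — deliver 0→1: n1:back/v0/[r]
after 5 — timeout(1): n1:prim/v1/[r]
after 6 — deliver 0→2: ·
after 7 — deliver 0→2: ·
after 8 — deliver 1→2: n2:back/v1/[r]
after 9 — deliver 0→1: ·
after 10 — propose(0,'y'): ·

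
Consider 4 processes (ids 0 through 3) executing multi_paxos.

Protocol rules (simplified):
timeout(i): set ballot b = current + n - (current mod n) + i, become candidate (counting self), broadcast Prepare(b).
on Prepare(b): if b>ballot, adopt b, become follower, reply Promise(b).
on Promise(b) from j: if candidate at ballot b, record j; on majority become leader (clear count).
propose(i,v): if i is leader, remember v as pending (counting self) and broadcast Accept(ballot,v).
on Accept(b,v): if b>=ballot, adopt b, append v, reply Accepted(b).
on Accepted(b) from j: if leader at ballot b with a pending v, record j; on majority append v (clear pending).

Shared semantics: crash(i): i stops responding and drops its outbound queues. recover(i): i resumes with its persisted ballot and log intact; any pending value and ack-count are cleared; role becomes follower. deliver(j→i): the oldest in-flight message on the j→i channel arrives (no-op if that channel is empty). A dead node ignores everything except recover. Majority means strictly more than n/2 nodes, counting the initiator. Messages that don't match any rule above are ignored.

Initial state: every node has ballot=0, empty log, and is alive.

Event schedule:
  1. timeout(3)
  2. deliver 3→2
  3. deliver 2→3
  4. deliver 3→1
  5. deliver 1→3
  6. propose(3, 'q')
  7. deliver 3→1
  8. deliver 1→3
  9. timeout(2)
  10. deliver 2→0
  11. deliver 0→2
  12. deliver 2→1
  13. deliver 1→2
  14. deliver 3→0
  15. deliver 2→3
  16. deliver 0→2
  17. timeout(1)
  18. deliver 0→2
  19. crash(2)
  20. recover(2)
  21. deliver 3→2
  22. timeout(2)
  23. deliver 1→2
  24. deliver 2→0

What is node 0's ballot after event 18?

step 1 timeout(3): 3={cand,b=7,log=-}
step 2 deliver 3→2: 2={foll,b=7,log=-}
step 3 deliver 2→3: —
step 4 deliver 3→1: 1={foll,b=7,log=-}
step 5 deliver 1→3: 3={lead,b=7,log=-}
step 6 propose(3,'q'): —
step 7 deliver 3→1: 1={foll,b=7,log=q}
step 8 deliver 1→3: —
step 9 timeout(2): 2={cand,b=10,log=-}
step 10 deliver 2→0: 0={foll,b=10,log=-}
step 11 deliver 0→2: —
step 12 deliver 2→1: 1={foll,b=10,log=q}
step 13 deliver 1→2: 2={lead,b=10,log=-}
step 14 deliver 3→0: —
step 15 deliver 2→3: 3={foll,b=10,log=-}
step 16 deliver 0→2: —
step 17 timeout(1): 1={cand,b=13,log=q}
step 18 deliver 0→2: —

10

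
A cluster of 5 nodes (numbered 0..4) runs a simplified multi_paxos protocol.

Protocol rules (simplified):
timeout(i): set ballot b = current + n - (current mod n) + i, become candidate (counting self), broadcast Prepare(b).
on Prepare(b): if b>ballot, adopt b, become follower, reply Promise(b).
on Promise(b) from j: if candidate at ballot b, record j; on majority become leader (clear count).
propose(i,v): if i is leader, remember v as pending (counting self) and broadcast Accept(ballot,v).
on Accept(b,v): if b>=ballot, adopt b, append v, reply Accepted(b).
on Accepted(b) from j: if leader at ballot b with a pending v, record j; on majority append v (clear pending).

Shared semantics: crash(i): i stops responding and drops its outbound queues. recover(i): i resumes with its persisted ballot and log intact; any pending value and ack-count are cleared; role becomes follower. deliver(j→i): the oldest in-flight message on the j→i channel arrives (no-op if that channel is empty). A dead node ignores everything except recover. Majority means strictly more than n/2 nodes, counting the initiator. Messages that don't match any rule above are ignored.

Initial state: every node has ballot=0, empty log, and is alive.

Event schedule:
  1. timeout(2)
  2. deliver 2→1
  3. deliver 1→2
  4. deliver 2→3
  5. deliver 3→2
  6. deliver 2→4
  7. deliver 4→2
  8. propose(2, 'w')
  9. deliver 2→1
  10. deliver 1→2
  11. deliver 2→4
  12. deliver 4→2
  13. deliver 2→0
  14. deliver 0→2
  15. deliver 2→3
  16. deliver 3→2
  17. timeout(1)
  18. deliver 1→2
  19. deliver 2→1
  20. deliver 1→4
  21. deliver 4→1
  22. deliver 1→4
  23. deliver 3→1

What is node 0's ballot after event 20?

e1 timeout(2): 2[cand,b=7,-]
e2 deliver 2→1: 1[foll,b=7,-]
e3 deliver 1→2: ·
e4 deliver 2→3: 3[foll,b=7,-]
e5 deliver 3→2: 2[lead,b=7,-]
e6 deliver 2→4: 4[foll,b=7,-]
e7 deliver 4→2: ·
e8 propose(2,'w'): ·
e9 deliver 2→1: 1[foll,b=7,w]
e10 deliver 1→2: ·
e11 deliver 2→4: 4[foll,b=7,w]
e12 deliver 4→2: 2[lead,b=7,w]
e13 deliver 2→0: 0[foll,b=7,-]
e14 deliver 0→2: ·
e15 deliver 2→3: 3[foll,b=7,w]
e16 deliver 3→2: ·
e17 timeout(1): 1[cand,b=11,w]
e18 deliver 1→2: 2[foll,b=11,w]
e19 deliver 2→1: ·
e20 deliver 1→4: 4[foll,b=11,w]

7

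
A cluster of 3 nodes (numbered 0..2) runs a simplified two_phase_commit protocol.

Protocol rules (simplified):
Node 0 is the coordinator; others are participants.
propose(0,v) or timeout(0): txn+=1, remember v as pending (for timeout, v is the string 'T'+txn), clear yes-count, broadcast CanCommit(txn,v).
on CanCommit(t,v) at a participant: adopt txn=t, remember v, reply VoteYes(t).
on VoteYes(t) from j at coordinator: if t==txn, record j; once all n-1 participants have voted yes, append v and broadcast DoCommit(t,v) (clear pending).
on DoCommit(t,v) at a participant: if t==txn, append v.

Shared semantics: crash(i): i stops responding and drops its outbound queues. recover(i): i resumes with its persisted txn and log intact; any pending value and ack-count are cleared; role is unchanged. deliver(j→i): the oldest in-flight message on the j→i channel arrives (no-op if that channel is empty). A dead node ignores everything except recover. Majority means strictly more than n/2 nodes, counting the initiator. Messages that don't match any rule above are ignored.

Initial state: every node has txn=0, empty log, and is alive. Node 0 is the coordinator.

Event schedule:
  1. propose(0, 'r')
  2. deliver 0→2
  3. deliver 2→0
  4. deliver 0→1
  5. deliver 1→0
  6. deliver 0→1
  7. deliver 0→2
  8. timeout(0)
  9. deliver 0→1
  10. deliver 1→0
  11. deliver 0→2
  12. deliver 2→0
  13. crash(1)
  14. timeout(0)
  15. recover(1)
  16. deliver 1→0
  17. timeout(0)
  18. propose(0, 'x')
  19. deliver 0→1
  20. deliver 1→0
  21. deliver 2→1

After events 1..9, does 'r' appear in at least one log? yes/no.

yes

after 1 — propose(0,'r'): n0:coor/t1/[-]
after 2 — deliver 0→2: n2:part/t1/[-]
after 3 — deliver 2→0: ·
after 4 — deliver 0→1: n1:part/t1/[-]
after 5 — deliver 1→0: n0:coor/t1/[r]
after 6 — deliver 0→1: n1:part/t1/[r]
after 7 — deliver 0→2: n2:part/t1/[r]
after 8 — timeout(0): n0:coor/t2/[r]
after 9 — deliver 0→1: n1:part/t2/[r]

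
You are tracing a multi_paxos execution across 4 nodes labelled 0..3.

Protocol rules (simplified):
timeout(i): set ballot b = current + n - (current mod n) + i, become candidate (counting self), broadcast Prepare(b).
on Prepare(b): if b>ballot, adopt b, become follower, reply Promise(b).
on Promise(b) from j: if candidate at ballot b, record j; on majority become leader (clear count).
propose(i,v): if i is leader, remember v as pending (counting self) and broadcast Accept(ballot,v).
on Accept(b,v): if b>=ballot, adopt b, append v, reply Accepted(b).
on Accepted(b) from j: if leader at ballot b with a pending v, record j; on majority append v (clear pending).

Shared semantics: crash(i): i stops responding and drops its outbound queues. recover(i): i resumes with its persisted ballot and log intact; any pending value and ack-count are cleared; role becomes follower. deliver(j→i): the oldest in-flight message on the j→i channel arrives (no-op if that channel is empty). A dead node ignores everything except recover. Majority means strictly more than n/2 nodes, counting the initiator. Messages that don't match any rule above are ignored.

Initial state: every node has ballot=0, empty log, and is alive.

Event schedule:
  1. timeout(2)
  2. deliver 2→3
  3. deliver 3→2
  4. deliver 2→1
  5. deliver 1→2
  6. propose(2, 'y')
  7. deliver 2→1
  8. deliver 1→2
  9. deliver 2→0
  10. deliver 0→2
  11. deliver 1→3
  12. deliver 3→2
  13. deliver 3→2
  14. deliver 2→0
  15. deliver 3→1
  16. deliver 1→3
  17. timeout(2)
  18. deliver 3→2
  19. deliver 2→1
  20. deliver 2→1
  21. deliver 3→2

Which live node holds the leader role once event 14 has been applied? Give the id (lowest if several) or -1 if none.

step 1 timeout(2): 2={cand,b=6,log=-}
step 2 deliver 2→3: 3={foll,b=6,log=-}
step 3 deliver 3→2: —
step 4 deliver 2→1: 1={foll,b=6,log=-}
step 5 deliver 1→2: 2={lead,b=6,log=-}
step 6 propose(2,'y'): —
step 7 deliver 2→1: 1={foll,b=6,log=y}
step 8 deliver 1→2: —
step 9 deliver 2→0: 0={foll,b=6,log=-}
step 10 deliver 0→2: —
step 11 deliver 1→3: —
step 12 deliver 3→2: —
step 13 deliver 3→2: —
step 14 deliver 2→0: 0={foll,b=6,log=y}

2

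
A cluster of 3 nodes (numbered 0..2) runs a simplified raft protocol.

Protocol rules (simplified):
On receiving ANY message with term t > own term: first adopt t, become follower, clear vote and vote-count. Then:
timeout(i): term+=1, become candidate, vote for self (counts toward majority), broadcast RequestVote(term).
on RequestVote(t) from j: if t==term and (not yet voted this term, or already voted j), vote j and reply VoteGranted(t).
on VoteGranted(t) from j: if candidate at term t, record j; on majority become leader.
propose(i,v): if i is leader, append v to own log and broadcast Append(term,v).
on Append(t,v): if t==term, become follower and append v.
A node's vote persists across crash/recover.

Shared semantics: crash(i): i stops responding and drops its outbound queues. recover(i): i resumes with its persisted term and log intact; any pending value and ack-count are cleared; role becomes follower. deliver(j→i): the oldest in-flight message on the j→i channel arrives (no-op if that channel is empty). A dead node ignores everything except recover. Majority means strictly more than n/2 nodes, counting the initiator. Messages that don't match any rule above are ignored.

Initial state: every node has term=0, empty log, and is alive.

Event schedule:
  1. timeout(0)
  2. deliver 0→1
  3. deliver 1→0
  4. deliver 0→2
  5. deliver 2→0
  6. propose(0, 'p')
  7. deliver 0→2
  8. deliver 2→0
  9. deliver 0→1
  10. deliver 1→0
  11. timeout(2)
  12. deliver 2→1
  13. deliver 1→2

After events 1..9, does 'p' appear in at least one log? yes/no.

after 1 — timeout(0): n0:cand/t1/[-]
after 2 — deliver 0→1: n1:foll/t1/[-]
after 3 — deliver 1→0: n0:lead/t1/[-]
after 4 — deliver 0→2: n2:foll/t1/[-]
after 5 — deliver 2→0: ·
after 6 — propose(0,'p'): n0:lead/t1/[p]
after 7 — deliver 0→2: n2:foll/t1/[p]
after 8 — deliver 2→0: ·
after 9 — deliver 0→1: n1:foll/t1/[p]

yes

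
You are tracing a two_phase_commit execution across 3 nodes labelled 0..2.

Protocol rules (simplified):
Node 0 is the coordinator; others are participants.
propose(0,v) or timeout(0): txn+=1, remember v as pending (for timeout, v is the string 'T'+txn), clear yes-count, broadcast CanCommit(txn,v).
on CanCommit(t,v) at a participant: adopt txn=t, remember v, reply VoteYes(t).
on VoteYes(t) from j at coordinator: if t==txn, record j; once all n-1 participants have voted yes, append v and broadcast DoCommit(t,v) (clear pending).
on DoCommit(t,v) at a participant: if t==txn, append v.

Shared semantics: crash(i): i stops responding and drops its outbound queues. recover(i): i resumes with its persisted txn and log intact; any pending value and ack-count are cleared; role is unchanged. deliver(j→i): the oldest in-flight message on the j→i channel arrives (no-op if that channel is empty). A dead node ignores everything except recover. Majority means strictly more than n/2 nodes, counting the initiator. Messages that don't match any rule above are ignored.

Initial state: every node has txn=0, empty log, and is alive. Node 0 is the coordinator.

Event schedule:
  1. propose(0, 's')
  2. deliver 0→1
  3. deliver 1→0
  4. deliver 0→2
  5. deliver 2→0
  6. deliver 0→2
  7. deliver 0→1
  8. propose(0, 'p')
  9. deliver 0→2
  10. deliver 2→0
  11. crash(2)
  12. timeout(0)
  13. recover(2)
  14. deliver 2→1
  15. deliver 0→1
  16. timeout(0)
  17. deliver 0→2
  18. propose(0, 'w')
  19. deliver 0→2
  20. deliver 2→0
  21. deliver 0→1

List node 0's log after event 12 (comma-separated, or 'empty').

s

e1 propose(0,'s'): 0[coor,t=1,-]
e2 deliver 0→1: 1[part,t=1,-]
e3 deliver 1→0: ·
e4 deliver 0→2: 2[part,t=1,-]
e5 deliver 2→0: 0[coor,t=1,s]
e6 deliver 0→2: 2[part,t=1,s]
e7 deliver 0→1: 1[part,t=1,s]
e8 propose(0,'p'): 0[coor,t=2,s]
e9 deliver 0→2: 2[part,t=2,s]
e10 deliver 2→0: ·
e11 crash(2): 2[✗part,t=2,s]
e12 timeout(0): 0[coor,t=3,s]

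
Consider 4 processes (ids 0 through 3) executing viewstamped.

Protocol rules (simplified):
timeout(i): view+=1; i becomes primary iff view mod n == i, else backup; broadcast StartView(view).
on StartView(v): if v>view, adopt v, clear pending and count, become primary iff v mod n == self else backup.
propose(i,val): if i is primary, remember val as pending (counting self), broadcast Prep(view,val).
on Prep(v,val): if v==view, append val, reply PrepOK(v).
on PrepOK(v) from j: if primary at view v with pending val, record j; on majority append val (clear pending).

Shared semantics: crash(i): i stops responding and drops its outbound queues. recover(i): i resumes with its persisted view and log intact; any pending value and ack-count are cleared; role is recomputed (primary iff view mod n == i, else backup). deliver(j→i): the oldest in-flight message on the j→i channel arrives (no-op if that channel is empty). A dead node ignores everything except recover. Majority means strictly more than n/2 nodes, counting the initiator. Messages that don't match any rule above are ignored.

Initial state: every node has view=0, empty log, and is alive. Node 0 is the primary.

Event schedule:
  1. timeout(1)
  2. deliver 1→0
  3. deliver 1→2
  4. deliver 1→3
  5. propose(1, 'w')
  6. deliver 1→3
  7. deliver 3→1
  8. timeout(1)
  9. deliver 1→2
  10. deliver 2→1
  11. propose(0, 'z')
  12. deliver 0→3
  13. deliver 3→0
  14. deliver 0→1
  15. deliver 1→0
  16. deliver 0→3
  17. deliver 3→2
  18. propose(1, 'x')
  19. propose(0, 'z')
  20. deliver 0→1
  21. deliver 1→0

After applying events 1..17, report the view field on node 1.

step 1 timeout(1): 1={prim,v=1,log=-}
step 2 deliver 1→0: 0={back,v=1,log=-}
step 3 deliver 1→2: 2={back,v=1,log=-}
step 4 deliver 1→3: 3={back,v=1,log=-}
step 5 propose(1,'w'): —
step 6 deliver 1→3: 3={back,v=1,log=w}
step 7 deliver 3→1: —
step 8 timeout(1): 1={back,v=2,log=-}
step 9 deliver 1→2: 2={back,v=1,log=w}
step 10 deliver 2→1: —
step 11 propose(0,'z'): —
step 12 deliver 0→3: —
step 13 deliver 3→0: —
step 14 deliver 0→1: —
step 15 deliver 1→0: 0={back,v=1,log=w}
step 16 deliver 0→3: —
step 17 deliver 3→2: —

2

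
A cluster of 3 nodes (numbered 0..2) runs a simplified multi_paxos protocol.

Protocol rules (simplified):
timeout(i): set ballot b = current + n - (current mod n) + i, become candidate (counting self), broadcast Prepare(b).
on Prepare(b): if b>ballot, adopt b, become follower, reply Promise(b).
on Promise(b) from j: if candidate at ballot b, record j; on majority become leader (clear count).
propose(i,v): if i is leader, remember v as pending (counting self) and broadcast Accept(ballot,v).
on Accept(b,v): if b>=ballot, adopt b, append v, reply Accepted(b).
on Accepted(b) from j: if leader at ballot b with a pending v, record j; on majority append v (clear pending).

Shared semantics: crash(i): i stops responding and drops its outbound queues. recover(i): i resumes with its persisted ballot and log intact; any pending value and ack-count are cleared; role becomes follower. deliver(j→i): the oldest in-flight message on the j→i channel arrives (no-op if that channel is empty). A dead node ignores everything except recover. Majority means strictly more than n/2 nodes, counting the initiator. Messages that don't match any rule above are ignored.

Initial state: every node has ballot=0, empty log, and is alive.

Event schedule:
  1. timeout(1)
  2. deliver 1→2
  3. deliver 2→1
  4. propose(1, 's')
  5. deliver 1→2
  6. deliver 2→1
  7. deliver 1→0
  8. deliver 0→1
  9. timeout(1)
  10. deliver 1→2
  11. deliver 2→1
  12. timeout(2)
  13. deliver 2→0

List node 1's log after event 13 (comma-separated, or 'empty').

[1] timeout(1) → N1(cand b4 [-])
[2] deliver 1→2 → N2(foll b4 [-])
[3] deliver 2→1 → N1(lead b4 [-])
[4] propose(1,'s') → ∅
[5] deliver 1→2 → N2(foll b4 [s])
[6] deliver 2→1 → N1(lead b4 [s])
[7] deliver 1→0 → N0(foll b4 [-])
[8] deliver 0→1 → ∅
[9] timeout(1) → N1(cand b7 [s])
[10] deliver 1→2 → N2(foll b7 [s])
[11] deliver 2→1 → N1(lead b7 [s])
[12] timeout(2) → N2(cand b11 [s])
[13] deliver 2→0 → N0(foll b11 [-])

s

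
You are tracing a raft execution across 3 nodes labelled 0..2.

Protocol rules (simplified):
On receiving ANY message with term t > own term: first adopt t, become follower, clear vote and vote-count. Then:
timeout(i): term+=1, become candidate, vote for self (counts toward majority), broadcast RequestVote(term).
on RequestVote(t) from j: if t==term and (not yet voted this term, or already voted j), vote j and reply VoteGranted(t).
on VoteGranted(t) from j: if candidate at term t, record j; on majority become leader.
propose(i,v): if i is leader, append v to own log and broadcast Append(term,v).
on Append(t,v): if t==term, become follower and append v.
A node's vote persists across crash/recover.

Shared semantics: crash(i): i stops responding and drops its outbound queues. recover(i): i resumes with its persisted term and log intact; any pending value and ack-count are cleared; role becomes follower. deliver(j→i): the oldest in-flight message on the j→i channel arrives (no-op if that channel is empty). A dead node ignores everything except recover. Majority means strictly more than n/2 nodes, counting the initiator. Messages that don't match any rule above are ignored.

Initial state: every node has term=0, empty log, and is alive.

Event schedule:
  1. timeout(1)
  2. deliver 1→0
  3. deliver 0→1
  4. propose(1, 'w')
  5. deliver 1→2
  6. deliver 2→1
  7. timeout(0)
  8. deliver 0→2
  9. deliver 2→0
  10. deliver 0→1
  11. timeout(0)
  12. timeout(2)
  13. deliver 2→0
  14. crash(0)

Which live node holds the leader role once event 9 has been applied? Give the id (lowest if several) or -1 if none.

0

after 1 — timeout(1): n1:cand/t1/[-]
after 2 — deliver 1→0: n0:foll/t1/[-]
after 3 — deliver 0→1: n1:lead/t1/[-]
after 4 — propose(1,'w'): n1:lead/t1/[w]
after 5 — deliver 1→2: n2:foll/t1/[-]
after 6 — deliver 2→1: ·
after 7 — timeout(0): n0:cand/t2/[-]
after 8 — deliver 0→2: n2:foll/t2/[-]
after 9 — deliver 2→0: n0:lead/t2/[-]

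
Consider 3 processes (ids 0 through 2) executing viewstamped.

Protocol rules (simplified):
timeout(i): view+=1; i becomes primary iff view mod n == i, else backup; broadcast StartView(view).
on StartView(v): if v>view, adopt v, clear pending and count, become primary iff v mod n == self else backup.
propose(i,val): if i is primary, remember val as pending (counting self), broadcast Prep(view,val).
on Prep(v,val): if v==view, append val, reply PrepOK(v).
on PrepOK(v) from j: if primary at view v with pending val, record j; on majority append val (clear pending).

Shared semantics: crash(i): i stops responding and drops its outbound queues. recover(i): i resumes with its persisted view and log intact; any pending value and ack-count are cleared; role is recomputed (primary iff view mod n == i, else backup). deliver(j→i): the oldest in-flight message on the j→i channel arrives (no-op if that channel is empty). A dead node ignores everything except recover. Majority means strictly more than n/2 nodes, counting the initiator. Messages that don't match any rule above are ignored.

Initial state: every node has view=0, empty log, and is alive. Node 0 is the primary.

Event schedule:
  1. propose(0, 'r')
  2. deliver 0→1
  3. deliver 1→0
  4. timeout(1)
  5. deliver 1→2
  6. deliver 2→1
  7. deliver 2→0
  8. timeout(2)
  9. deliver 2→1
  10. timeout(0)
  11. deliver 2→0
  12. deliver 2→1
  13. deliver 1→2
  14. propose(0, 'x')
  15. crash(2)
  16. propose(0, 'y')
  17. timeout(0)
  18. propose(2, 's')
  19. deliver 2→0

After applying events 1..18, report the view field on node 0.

3

after 1 — propose(0,'r'): ·
after 2 — deliver 0→1: n1:back/v0/[r]
after 3 — deliver 1→0: n0:prim/v0/[r]
after 4 — timeout(1): n1:prim/v1/[r]
after 5 — deliver 1→2: n2:back/v1/[-]
after 6 — deliver 2→1: ·
after 7 — deliver 2→0: ·
after 8 — timeout(2): n2:prim/v2/[-]
after 9 — deliver 2→1: n1:back/v2/[r]
after 10 — timeout(0): n0:back/v1/[r]
after 11 — deliver 2→0: n0:back/v2/[r]
after 12 — deliver 2→1: ·
after 13 — deliver 1→2: ·
after 14 — propose(0,'x'): ·
after 15 — crash(2): n2:✗prim/v2/[-]
after 16 — propose(0,'y'): ·
after 17 — timeout(0): n0:prim/v3/[r]
after 18 — propose(2,'s'): ·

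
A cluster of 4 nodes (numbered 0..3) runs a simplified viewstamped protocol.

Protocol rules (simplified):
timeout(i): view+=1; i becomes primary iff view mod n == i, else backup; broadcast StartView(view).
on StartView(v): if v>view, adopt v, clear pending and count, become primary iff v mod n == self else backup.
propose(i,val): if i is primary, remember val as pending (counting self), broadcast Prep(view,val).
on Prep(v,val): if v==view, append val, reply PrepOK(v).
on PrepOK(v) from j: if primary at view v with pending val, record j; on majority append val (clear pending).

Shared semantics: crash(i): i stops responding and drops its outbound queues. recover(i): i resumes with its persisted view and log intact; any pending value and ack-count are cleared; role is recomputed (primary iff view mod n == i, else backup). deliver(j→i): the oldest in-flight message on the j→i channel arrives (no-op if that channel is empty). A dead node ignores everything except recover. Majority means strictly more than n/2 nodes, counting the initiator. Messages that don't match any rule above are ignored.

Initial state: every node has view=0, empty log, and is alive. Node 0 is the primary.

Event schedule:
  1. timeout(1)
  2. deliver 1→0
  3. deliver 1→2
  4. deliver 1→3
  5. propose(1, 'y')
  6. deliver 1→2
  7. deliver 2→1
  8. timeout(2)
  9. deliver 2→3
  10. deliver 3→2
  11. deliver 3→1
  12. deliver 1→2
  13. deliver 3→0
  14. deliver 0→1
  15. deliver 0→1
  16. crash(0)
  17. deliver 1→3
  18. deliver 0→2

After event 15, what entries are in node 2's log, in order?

after 1 — timeout(1): n1:prim/v1/[-]
after 2 — deliver 1→0: n0:back/v1/[-]
after 3 — deliver 1→2: n2:back/v1/[-]
after 4 — deliver 1→3: n3:back/v1/[-]
after 5 — propose(1,'y'): ·
after 6 — deliver 1→2: n2:back/v1/[y]
after 7 — deliver 2→1: ·
after 8 — timeout(2): n2:prim/v2/[y]
after 9 — deliver 2→3: n3:back/v2/[-]
after 10 — deliver 3→2: ·
after 11 — deliver 3→1: ·
after 12 — deliver 1→2: ·
after 13 — deliver 3→0: ·
after 14 — deliver 0→1: ·
after 15 — deliver 0→1: ·

y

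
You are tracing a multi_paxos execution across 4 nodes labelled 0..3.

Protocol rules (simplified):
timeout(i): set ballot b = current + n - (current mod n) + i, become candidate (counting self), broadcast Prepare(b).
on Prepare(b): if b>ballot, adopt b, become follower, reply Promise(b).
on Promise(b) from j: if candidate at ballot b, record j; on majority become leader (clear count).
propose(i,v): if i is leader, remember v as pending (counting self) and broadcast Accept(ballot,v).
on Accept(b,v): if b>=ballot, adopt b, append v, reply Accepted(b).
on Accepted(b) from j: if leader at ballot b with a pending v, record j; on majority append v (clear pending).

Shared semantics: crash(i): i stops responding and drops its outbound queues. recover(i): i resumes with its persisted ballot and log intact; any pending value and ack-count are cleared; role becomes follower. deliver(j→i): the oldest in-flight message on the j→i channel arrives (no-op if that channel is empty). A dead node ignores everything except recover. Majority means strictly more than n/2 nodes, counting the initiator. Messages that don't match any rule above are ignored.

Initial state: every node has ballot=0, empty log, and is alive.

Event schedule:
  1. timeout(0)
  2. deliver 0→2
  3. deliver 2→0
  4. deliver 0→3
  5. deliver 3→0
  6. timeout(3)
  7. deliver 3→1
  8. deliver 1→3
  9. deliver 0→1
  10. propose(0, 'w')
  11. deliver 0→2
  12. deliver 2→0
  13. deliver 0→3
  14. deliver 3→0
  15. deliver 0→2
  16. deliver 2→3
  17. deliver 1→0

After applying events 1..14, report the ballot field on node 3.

11

step 1 timeout(0): 0={cand,b=4,log=-}
step 2 deliver 0→2: 2={foll,b=4,log=-}
step 3 deliver 2→0: —
step 4 deliver 0→3: 3={foll,b=4,log=-}
step 5 deliver 3→0: 0={lead,b=4,log=-}
step 6 timeout(3): 3={cand,b=11,log=-}
step 7 deliver 3→1: 1={foll,b=11,log=-}
step 8 deliver 1→3: —
step 9 deliver 0→1: —
step 10 propose(0,'w'): —
step 11 deliver 0→2: 2={foll,b=4,log=w}
step 12 deliver 2→0: —
step 13 deliver 0→3: —
step 14 deliver 3→0: 0={foll,b=11,log=-}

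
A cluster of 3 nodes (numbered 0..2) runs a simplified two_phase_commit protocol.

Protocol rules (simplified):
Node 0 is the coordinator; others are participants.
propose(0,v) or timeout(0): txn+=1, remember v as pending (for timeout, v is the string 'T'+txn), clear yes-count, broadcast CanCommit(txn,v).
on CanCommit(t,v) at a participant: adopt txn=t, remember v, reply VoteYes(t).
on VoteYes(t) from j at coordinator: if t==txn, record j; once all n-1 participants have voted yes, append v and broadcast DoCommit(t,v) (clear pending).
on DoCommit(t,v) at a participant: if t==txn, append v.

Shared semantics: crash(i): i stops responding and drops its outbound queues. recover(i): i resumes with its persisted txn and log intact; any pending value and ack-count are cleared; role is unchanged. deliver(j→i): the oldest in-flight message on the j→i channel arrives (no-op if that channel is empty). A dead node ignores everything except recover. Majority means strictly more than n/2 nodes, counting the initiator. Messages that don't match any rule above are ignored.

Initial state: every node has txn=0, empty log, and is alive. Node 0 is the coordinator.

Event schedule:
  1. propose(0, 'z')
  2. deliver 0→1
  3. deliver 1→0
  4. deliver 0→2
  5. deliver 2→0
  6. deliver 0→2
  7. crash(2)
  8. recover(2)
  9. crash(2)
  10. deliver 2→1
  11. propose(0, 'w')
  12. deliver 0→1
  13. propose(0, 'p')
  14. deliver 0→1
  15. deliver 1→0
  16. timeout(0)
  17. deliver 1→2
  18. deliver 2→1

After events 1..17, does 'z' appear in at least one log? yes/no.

yes

1. propose(0,'z'):  <0:coor t1 ->
2. deliver 0→1:  <1:part t1 ->
3. deliver 1→0:  nop
4. deliver 0→2:  <2:part t1 ->
5. deliver 2→0:  <0:coor t1 z>
6. deliver 0→2:  <2:part t1 z>
7. crash(2):  <2:✗part t1 z>
8. recover(2):  <2:part t1 z>
9. crash(2):  <2:✗part t1 z>
10. deliver 2→1:  nop
11. propose(0,'w'):  <0:coor t2 z>
12. deliver 0→1:  <1:part t1 z>
13. propose(0,'p'):  <0:coor t3 z>
14. deliver 0→1:  <1:part t2 z>
15. deliver 1→0:  nop
16. timeout(0):  <0:coor t4 z>
17. deliver 1→2:  nop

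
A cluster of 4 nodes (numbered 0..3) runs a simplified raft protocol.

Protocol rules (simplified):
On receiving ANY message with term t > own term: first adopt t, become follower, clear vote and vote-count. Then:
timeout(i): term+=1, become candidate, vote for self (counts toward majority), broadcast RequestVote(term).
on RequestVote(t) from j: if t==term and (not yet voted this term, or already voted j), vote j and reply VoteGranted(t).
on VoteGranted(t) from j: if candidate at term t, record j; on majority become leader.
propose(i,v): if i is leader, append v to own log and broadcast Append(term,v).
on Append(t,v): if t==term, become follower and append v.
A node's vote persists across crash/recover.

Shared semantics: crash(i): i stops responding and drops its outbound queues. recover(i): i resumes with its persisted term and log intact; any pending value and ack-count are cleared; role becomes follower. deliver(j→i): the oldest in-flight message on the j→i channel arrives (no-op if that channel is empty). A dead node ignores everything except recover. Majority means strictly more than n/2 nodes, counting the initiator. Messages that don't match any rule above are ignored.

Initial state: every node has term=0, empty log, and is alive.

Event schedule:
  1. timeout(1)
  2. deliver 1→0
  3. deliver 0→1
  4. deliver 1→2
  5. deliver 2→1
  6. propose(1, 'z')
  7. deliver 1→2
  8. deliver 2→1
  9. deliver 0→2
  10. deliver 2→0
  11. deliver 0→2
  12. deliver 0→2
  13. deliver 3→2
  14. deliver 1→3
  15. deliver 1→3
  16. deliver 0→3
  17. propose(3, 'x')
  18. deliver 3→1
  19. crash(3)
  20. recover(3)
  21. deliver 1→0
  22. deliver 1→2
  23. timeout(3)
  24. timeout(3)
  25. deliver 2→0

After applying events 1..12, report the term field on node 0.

1

after 1 — timeout(1): n1:cand/t1/[-]
after 2 — deliver 1→0: n0:foll/t1/[-]
after 3 — deliver 0→1: ·
after 4 — deliver 1→2: n2:foll/t1/[-]
after 5 — deliver 2→1: n1:lead/t1/[-]
after 6 — propose(1,'z'): n1:lead/t1/[z]
after 7 — deliver 1→2: n2:foll/t1/[z]
after 8 — deliver 2→1: ·
after 9 — deliver 0→2: ·
after 10 — deliver 2→0: ·
after 11 — deliver 0→2: ·
after 12 — deliver 0→2: ·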